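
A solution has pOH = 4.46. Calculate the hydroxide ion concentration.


[OH-] = 10^(-pOH)
[OH-] = 10^(-4.46)
[OH-] = 3.467e-05 M

3.467e-05 M


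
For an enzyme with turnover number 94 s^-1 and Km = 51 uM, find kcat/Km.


Catalytic efficiency = kcat / Km
= 94 / 51
= 1.8431 uM^-1*s^-1

1.8431 uM^-1*s^-1


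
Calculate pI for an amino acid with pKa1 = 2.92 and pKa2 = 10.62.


pI = (pKa1 + pKa2) / 2
pI = (2.92 + 10.62) / 2
pI = 6.77

6.77


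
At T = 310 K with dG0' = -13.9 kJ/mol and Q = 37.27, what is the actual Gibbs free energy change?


dG = dG0' + RT * ln(Q) / 1000
dG = -13.9 + 8.314 * 310 * ln(37.27) / 1000
dG = -4.5747 kJ/mol

-4.5747 kJ/mol


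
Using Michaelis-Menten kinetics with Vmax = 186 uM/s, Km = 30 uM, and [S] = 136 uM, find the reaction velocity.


v = Vmax * [S] / (Km + [S])
v = 186 * 136 / (30 + 136)
v = 152.3855 uM/s

152.3855 uM/s


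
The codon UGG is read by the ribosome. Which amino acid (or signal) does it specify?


Standard genetic code lookup.
Codon UGG -> Trp

Trp


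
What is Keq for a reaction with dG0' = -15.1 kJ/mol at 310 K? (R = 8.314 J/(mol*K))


Keq = exp(-dG0 * 1000 / (R * T))
Keq = exp(-(-15.1) * 1000 / (8.314 * 310))
Keq = 350.2873

350.2873


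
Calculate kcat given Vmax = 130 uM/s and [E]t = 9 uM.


kcat = Vmax / [E]t
kcat = 130 / 9
kcat = 14.4444 s^-1

14.4444 s^-1


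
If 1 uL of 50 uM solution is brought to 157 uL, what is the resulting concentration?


C2 = C1 * V1 / V2
C2 = 50 * 1 / 157
C2 = 0.3185 uM

0.3185 uM


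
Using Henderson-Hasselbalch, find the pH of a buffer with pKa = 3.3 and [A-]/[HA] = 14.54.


pH = pKa + log10([A-]/[HA])
pH = 3.3 + log10(14.54)
pH = 4.4626

4.4626


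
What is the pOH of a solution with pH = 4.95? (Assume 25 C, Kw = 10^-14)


pOH = 14 - pH
pOH = 14 - 4.95
pOH = 9.05

9.05


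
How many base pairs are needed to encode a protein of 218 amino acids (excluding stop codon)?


Each amino acid = 1 codon = 3 bp
bp = 218 * 3 = 654 bp

654 bp


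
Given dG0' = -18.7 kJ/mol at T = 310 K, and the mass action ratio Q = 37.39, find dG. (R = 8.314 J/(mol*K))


dG = dG0' + RT * ln(Q) / 1000
dG = -18.7 + 8.314 * 310 * ln(37.39) / 1000
dG = -9.3664 kJ/mol

-9.3664 kJ/mol


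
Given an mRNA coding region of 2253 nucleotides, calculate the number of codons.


codons = nucleotides / 3
codons = 2253 / 3 = 751

751


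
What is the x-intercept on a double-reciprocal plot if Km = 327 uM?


x-intercept = -1/Km
= -1/327
= -0.0031 1/uM

-0.0031 1/uM


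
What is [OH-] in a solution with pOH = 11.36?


[OH-] = 10^(-pOH)
[OH-] = 10^(-11.36)
[OH-] = 4.365e-12 M

4.365e-12 M


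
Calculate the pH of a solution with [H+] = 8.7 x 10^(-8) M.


pH = -log10([H+])
pH = -log10(8.7 x 10^(-8))
pH = 7.0605

7.0605


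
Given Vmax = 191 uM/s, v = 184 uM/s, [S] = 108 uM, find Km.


Km = [S] * (Vmax - v) / v
Km = 108 * (191 - 184) / 184
Km = 4.1087 uM

4.1087 uM


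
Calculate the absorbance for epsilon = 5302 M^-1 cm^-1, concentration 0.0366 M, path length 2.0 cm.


A = epsilon * c * l
A = 5302 * 0.0366 * 2.0
A = 388.1064

388.1064


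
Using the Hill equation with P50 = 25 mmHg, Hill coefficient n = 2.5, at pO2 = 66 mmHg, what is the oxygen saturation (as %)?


Y = pO2^n / (P50^n + pO2^n)
Y = 66^2.5 / (25^2.5 + 66^2.5)
Y = 91.89%

91.89%


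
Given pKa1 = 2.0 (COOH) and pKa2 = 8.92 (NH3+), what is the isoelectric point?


pI = (pKa1 + pKa2) / 2
pI = (2.0 + 8.92) / 2
pI = 5.46

5.46


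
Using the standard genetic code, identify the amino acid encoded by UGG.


Standard genetic code lookup.
Codon UGG -> Trp

Trp


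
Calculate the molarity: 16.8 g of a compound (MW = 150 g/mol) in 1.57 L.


C = (mass / MW) / volume
C = (16.8 / 150) / 1.57
C = 0.0713 M

0.0713 M


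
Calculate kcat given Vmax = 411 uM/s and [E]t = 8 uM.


kcat = Vmax / [E]t
kcat = 411 / 8
kcat = 51.375 s^-1

51.375 s^-1


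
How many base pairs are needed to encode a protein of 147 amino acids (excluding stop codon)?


Each amino acid = 1 codon = 3 bp
bp = 147 * 3 = 441 bp

441 bp


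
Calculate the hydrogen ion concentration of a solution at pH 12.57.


[H+] = 10^(-pH)
[H+] = 10^(-12.57)
[H+] = 2.692e-13 M

2.692e-13 M


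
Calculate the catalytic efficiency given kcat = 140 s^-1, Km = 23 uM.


Catalytic efficiency = kcat / Km
= 140 / 23
= 6.087 uM^-1*s^-1

6.087 uM^-1*s^-1


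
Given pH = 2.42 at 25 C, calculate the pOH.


pOH = 14 - pH
pOH = 14 - 2.42
pOH = 11.58

11.58


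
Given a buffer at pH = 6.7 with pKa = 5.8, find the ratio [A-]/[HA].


[A-]/[HA] = 10^(pH - pKa)
= 10^(6.7 - 5.8)
= 7.9433

7.9433


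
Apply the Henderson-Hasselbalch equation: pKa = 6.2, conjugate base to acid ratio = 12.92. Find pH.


pH = pKa + log10([A-]/[HA])
pH = 6.2 + log10(12.92)
pH = 7.3113

7.3113


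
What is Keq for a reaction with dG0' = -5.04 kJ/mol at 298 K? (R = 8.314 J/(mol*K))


Keq = exp(-dG0 * 1000 / (R * T))
Keq = exp(-(-5.04) * 1000 / (8.314 * 298))
Keq = 7.6465

7.6465


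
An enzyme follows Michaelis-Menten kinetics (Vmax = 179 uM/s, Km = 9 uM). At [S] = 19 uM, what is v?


v = Vmax * [S] / (Km + [S])
v = 179 * 19 / (9 + 19)
v = 121.4643 uM/s

121.4643 uM/s


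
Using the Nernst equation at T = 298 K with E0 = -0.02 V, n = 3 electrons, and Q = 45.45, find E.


E = E0 - (RT/nF) * ln(Q)
E = -0.02 - (8.314 * 298 / (3 * 96485)) * ln(45.45)
E = -0.0527 V

-0.0527 V


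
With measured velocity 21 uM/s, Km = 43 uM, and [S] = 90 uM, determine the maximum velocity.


Vmax = v * (Km + [S]) / [S]
Vmax = 21 * (43 + 90) / 90
Vmax = 31.0333 uM/s

31.0333 uM/s


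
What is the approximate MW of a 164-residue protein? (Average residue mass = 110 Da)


MW = n_residues * 110 Da
MW = 164 * 110
MW = 18040 Da

18040 Da


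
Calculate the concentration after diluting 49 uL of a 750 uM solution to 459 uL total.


C2 = C1 * V1 / V2
C2 = 750 * 49 / 459
C2 = 80.0654 uM

80.0654 uM


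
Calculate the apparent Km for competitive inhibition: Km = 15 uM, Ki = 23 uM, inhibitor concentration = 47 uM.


Km_app = Km * (1 + [I]/Ki)
Km_app = 15 * (1 + 47/23)
Km_app = 45.6522 uM

45.6522 uM


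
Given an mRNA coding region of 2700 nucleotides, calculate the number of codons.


codons = nucleotides / 3
codons = 2700 / 3 = 900

900


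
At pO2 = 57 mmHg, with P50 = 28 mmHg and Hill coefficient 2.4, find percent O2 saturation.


Y = pO2^n / (P50^n + pO2^n)
Y = 57^2.4 / (28^2.4 + 57^2.4)
Y = 84.63%

84.63%


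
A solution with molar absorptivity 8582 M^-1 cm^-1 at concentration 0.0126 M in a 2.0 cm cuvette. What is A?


A = epsilon * c * l
A = 8582 * 0.0126 * 2.0
A = 216.2664

216.2664


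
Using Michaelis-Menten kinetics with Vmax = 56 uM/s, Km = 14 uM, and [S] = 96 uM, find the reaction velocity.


v = Vmax * [S] / (Km + [S])
v = 56 * 96 / (14 + 96)
v = 48.8727 uM/s

48.8727 uM/s


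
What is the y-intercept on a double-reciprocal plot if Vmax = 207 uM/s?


y-intercept = 1/Vmax
= 1/207
= 0.0048 s/uM

0.0048 s/uM


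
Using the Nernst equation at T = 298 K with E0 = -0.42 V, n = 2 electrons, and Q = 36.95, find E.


E = E0 - (RT/nF) * ln(Q)
E = -0.42 - (8.314 * 298 / (2 * 96485)) * ln(36.95)
E = -0.4663 V

-0.4663 V


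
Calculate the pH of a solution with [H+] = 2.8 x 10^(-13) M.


pH = -log10([H+])
pH = -log10(2.8 x 10^(-13))
pH = 12.5528

12.5528


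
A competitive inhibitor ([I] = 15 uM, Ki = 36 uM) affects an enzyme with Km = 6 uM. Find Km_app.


Km_app = Km * (1 + [I]/Ki)
Km_app = 6 * (1 + 15/36)
Km_app = 8.5 uM

8.5 uM


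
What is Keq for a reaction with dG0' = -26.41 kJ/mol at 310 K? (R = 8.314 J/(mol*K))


Keq = exp(-dG0 * 1000 / (R * T))
Keq = exp(-(-26.41) * 1000 / (8.314 * 310))
Keq = 28197.7888

28197.7888


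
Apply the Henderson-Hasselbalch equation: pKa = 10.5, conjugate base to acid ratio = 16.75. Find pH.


pH = pKa + log10([A-]/[HA])
pH = 10.5 + log10(16.75)
pH = 11.724

11.724


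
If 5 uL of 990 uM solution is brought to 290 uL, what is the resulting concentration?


C2 = C1 * V1 / V2
C2 = 990 * 5 / 290
C2 = 17.069 uM

17.069 uM


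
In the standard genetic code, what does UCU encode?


Standard genetic code lookup.
Codon UCU -> Ser

Ser


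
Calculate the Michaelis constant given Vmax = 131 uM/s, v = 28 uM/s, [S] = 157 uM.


Km = [S] * (Vmax - v) / v
Km = 157 * (131 - 28) / 28
Km = 577.5357 uM

577.5357 uM


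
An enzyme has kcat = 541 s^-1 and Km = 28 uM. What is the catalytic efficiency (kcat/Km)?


Catalytic efficiency = kcat / Km
= 541 / 28
= 19.3214 uM^-1*s^-1

19.3214 uM^-1*s^-1


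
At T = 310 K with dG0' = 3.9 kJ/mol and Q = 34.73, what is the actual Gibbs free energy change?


dG = dG0' + RT * ln(Q) / 1000
dG = 3.9 + 8.314 * 310 * ln(34.73) / 1000
dG = 13.0434 kJ/mol

13.0434 kJ/mol


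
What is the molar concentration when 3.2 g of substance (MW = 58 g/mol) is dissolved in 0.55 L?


C = (mass / MW) / volume
C = (3.2 / 58) / 0.55
C = 0.1003 M

0.1003 M


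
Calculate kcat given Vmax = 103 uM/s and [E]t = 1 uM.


kcat = Vmax / [E]t
kcat = 103 / 1
kcat = 103.0 s^-1

103.0 s^-1


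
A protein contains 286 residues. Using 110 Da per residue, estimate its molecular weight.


MW = n_residues * 110 Da
MW = 286 * 110
MW = 31460 Da

31460 Da


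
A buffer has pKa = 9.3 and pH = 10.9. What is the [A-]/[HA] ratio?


[A-]/[HA] = 10^(pH - pKa)
= 10^(10.9 - 9.3)
= 39.8107

39.8107


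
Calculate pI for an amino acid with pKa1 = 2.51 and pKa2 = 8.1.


pI = (pKa1 + pKa2) / 2
pI = (2.51 + 8.1) / 2
pI = 5.305

5.305


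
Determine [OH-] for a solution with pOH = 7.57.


[OH-] = 10^(-pOH)
[OH-] = 10^(-7.57)
[OH-] = 2.692e-08 M

2.692e-08 M


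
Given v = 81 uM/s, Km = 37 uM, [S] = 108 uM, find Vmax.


Vmax = v * (Km + [S]) / [S]
Vmax = 81 * (37 + 108) / 108
Vmax = 108.75 uM/s

108.75 uM/s


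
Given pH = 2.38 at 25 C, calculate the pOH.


pOH = 14 - pH
pOH = 14 - 2.38
pOH = 11.62

11.62


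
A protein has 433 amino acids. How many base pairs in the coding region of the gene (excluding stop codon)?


Each amino acid = 1 codon = 3 bp
bp = 433 * 3 = 1299 bp

1299 bp


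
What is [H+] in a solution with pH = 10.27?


[H+] = 10^(-pH)
[H+] = 10^(-10.27)
[H+] = 5.370e-11 M

5.370e-11 M


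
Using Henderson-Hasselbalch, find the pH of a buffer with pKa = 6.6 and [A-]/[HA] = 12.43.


pH = pKa + log10([A-]/[HA])
pH = 6.6 + log10(12.43)
pH = 7.6945

7.6945


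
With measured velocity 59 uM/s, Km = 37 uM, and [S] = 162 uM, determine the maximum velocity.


Vmax = v * (Km + [S]) / [S]
Vmax = 59 * (37 + 162) / 162
Vmax = 72.4753 uM/s

72.4753 uM/s


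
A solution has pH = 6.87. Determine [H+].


[H+] = 10^(-pH)
[H+] = 10^(-6.87)
[H+] = 1.349e-07 M

1.349e-07 M


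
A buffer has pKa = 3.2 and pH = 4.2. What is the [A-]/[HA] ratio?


[A-]/[HA] = 10^(pH - pKa)
= 10^(4.2 - 3.2)
= 10.0

10.0


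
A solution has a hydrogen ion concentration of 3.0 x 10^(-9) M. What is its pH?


pH = -log10([H+])
pH = -log10(3.0 x 10^(-9))
pH = 8.5229

8.5229


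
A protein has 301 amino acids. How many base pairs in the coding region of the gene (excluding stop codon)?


Each amino acid = 1 codon = 3 bp
bp = 301 * 3 = 903 bp

903 bp


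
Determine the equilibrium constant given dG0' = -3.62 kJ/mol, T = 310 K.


Keq = exp(-dG0 * 1000 / (R * T))
Keq = exp(-(-3.62) * 1000 / (8.314 * 310))
Keq = 4.0737

4.0737


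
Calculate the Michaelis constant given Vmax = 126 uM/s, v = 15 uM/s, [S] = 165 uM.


Km = [S] * (Vmax - v) / v
Km = 165 * (126 - 15) / 15
Km = 1221.0 uM

1221.0 uM


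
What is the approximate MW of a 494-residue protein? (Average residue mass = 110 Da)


MW = n_residues * 110 Da
MW = 494 * 110
MW = 54340 Da

54340 Da


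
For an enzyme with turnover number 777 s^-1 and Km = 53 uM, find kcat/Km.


Catalytic efficiency = kcat / Km
= 777 / 53
= 14.6604 uM^-1*s^-1

14.6604 uM^-1*s^-1


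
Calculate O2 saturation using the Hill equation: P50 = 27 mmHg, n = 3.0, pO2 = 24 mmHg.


Y = pO2^n / (P50^n + pO2^n)
Y = 24^3.0 / (27^3.0 + 24^3.0)
Y = 41.26%

41.26%


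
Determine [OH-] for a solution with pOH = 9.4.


[OH-] = 10^(-pOH)
[OH-] = 10^(-9.4)
[OH-] = 3.981e-10 M

3.981e-10 M


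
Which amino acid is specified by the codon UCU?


Standard genetic code lookup.
Codon UCU -> Ser

Ser


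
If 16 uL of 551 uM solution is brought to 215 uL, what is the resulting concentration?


C2 = C1 * V1 / V2
C2 = 551 * 16 / 215
C2 = 41.0047 uM

41.0047 uM


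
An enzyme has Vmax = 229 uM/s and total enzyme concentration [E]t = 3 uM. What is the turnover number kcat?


kcat = Vmax / [E]t
kcat = 229 / 3
kcat = 76.3333 s^-1

76.3333 s^-1


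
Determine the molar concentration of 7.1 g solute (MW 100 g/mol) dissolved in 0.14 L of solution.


C = (mass / MW) / volume
C = (7.1 / 100) / 0.14
C = 0.5071 M

0.5071 M


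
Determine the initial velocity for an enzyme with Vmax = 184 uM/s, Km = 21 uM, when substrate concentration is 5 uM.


v = Vmax * [S] / (Km + [S])
v = 184 * 5 / (21 + 5)
v = 35.3846 uM/s

35.3846 uM/s


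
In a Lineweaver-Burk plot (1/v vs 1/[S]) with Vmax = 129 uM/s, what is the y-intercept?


y-intercept = 1/Vmax
= 1/129
= 0.0078 s/uM

0.0078 s/uM


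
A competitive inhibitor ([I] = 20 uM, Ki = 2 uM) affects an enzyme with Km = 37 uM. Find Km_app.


Km_app = Km * (1 + [I]/Ki)
Km_app = 37 * (1 + 20/2)
Km_app = 407.0 uM

407.0 uM


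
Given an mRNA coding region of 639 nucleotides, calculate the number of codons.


codons = nucleotides / 3
codons = 639 / 3 = 213

213


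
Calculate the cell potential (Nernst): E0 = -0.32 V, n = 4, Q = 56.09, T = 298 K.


E = E0 - (RT/nF) * ln(Q)
E = -0.32 - (8.314 * 298 / (4 * 96485)) * ln(56.09)
E = -0.3459 V

-0.3459 V


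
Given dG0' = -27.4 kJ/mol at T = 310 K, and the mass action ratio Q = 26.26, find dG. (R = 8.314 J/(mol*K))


dG = dG0' + RT * ln(Q) / 1000
dG = -27.4 + 8.314 * 310 * ln(26.26) / 1000
dG = -18.9771 kJ/mol

-18.9771 kJ/mol


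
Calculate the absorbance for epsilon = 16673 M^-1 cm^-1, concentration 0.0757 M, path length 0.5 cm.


A = epsilon * c * l
A = 16673 * 0.0757 * 0.5
A = 631.0731

631.0731


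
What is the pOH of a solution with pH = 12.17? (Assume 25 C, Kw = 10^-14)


pOH = 14 - pH
pOH = 14 - 12.17
pOH = 1.83

1.83


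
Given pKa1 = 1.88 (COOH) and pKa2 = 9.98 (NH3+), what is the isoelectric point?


pI = (pKa1 + pKa2) / 2
pI = (1.88 + 9.98) / 2
pI = 5.93

5.93


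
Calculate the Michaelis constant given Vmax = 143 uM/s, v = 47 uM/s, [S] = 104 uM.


Km = [S] * (Vmax - v) / v
Km = 104 * (143 - 47) / 47
Km = 212.4255 uM

212.4255 uM


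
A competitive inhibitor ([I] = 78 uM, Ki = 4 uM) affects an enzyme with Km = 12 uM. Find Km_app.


Km_app = Km * (1 + [I]/Ki)
Km_app = 12 * (1 + 78/4)
Km_app = 246.0 uM

246.0 uM


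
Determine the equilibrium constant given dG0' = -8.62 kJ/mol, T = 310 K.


Keq = exp(-dG0 * 1000 / (R * T))
Keq = exp(-(-8.62) * 1000 / (8.314 * 310))
Keq = 28.3473

28.3473


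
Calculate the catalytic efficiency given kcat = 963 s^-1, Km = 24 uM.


Catalytic efficiency = kcat / Km
= 963 / 24
= 40.125 uM^-1*s^-1

40.125 uM^-1*s^-1


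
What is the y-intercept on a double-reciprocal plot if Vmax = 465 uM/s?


y-intercept = 1/Vmax
= 1/465
= 0.0022 s/uM

0.0022 s/uM


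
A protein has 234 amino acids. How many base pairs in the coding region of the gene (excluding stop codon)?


Each amino acid = 1 codon = 3 bp
bp = 234 * 3 = 702 bp

702 bp


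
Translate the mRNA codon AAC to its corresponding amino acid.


Standard genetic code lookup.
Codon AAC -> Asn

Asn


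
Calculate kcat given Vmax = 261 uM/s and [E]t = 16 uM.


kcat = Vmax / [E]t
kcat = 261 / 16
kcat = 16.3125 s^-1

16.3125 s^-1


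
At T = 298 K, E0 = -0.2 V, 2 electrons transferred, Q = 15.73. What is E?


E = E0 - (RT/nF) * ln(Q)
E = -0.2 - (8.314 * 298 / (2 * 96485)) * ln(15.73)
E = -0.2354 V

-0.2354 V


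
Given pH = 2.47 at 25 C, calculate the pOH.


pOH = 14 - pH
pOH = 14 - 2.47
pOH = 11.53

11.53


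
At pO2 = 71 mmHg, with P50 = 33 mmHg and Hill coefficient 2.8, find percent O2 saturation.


Y = pO2^n / (P50^n + pO2^n)
Y = 71^2.8 / (33^2.8 + 71^2.8)
Y = 89.52%

89.52%


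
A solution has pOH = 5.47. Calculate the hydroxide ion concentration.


[OH-] = 10^(-pOH)
[OH-] = 10^(-5.47)
[OH-] = 3.388e-06 M

3.388e-06 M


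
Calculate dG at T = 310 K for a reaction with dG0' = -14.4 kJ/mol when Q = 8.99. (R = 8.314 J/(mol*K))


dG = dG0' + RT * ln(Q) / 1000
dG = -14.4 + 8.314 * 310 * ln(8.99) / 1000
dG = -8.7399 kJ/mol

-8.7399 kJ/mol


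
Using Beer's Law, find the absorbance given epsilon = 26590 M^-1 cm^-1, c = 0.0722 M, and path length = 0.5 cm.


A = epsilon * c * l
A = 26590 * 0.0722 * 0.5
A = 959.899

959.899


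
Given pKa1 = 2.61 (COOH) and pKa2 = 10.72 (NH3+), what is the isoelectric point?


pI = (pKa1 + pKa2) / 2
pI = (2.61 + 10.72) / 2
pI = 6.665

6.665


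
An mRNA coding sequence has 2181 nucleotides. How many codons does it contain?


codons = nucleotides / 3
codons = 2181 / 3 = 727

727


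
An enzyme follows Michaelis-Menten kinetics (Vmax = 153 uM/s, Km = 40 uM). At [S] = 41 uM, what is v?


v = Vmax * [S] / (Km + [S])
v = 153 * 41 / (40 + 41)
v = 77.4444 uM/s

77.4444 uM/s


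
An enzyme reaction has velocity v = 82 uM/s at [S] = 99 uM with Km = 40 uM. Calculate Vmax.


Vmax = v * (Km + [S]) / [S]
Vmax = 82 * (40 + 99) / 99
Vmax = 115.1313 uM/s

115.1313 uM/s


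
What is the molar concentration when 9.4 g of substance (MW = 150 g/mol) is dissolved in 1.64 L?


C = (mass / MW) / volume
C = (9.4 / 150) / 1.64
C = 0.0382 M

0.0382 M


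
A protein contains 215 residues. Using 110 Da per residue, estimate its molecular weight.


MW = n_residues * 110 Da
MW = 215 * 110
MW = 23650 Da

23650 Da


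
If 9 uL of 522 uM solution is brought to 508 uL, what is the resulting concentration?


C2 = C1 * V1 / V2
C2 = 522 * 9 / 508
C2 = 9.248 uM

9.248 uM


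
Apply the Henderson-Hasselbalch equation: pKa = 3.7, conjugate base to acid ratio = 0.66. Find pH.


pH = pKa + log10([A-]/[HA])
pH = 3.7 + log10(0.66)
pH = 3.5195

3.5195


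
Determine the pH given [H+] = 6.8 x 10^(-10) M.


pH = -log10([H+])
pH = -log10(6.8 x 10^(-10))
pH = 9.1675

9.1675


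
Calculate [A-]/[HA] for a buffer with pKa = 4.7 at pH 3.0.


[A-]/[HA] = 10^(pH - pKa)
= 10^(3.0 - 4.7)
= 0.02

0.02


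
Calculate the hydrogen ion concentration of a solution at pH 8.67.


[H+] = 10^(-pH)
[H+] = 10^(-8.67)
[H+] = 2.138e-09 M

2.138e-09 M


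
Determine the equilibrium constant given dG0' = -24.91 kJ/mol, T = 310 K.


Keq = exp(-dG0 * 1000 / (R * T))
Keq = exp(-(-24.91) * 1000 / (8.314 * 310))
Keq = 15756.4243

15756.4243


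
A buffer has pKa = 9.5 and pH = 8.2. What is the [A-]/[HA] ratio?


[A-]/[HA] = 10^(pH - pKa)
= 10^(8.2 - 9.5)
= 0.0501

0.0501


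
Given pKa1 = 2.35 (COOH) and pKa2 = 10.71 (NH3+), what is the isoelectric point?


pI = (pKa1 + pKa2) / 2
pI = (2.35 + 10.71) / 2
pI = 6.53

6.53


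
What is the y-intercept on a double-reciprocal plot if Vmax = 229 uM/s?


y-intercept = 1/Vmax
= 1/229
= 0.0044 s/uM

0.0044 s/uM


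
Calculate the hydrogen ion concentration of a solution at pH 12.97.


[H+] = 10^(-pH)
[H+] = 10^(-12.97)
[H+] = 1.072e-13 M

1.072e-13 M


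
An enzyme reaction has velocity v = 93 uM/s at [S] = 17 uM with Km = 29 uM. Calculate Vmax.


Vmax = v * (Km + [S]) / [S]
Vmax = 93 * (29 + 17) / 17
Vmax = 251.6471 uM/s

251.6471 uM/s


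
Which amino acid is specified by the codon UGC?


Standard genetic code lookup.
Codon UGC -> Cys

Cys


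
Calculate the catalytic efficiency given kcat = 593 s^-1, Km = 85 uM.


Catalytic efficiency = kcat / Km
= 593 / 85
= 6.9765 uM^-1*s^-1

6.9765 uM^-1*s^-1


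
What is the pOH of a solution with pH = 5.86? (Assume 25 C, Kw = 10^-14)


pOH = 14 - pH
pOH = 14 - 5.86
pOH = 8.14

8.14


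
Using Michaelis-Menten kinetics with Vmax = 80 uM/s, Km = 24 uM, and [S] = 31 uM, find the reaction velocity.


v = Vmax * [S] / (Km + [S])
v = 80 * 31 / (24 + 31)
v = 45.0909 uM/s

45.0909 uM/s


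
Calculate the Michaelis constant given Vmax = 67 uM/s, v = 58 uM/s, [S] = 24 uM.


Km = [S] * (Vmax - v) / v
Km = 24 * (67 - 58) / 58
Km = 3.7241 uM

3.7241 uM


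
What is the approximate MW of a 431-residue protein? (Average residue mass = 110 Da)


MW = n_residues * 110 Da
MW = 431 * 110
MW = 47410 Da

47410 Da


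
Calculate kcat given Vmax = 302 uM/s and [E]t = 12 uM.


kcat = Vmax / [E]t
kcat = 302 / 12
kcat = 25.1667 s^-1

25.1667 s^-1


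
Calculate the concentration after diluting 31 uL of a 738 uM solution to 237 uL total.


C2 = C1 * V1 / V2
C2 = 738 * 31 / 237
C2 = 96.5316 uM

96.5316 uM


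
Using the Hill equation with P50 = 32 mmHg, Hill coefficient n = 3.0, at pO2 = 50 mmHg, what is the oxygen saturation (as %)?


Y = pO2^n / (P50^n + pO2^n)
Y = 50^3.0 / (32^3.0 + 50^3.0)
Y = 79.23%

79.23%


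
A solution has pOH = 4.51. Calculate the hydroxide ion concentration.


[OH-] = 10^(-pOH)
[OH-] = 10^(-4.51)
[OH-] = 3.090e-05 M

3.090e-05 M


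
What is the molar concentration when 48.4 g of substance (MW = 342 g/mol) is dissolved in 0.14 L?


C = (mass / MW) / volume
C = (48.4 / 342) / 0.14
C = 1.0109 M

1.0109 M


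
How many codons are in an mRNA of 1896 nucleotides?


codons = nucleotides / 3
codons = 1896 / 3 = 632

632


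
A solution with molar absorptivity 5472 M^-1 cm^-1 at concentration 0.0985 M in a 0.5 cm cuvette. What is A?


A = epsilon * c * l
A = 5472 * 0.0985 * 0.5
A = 269.496

269.496


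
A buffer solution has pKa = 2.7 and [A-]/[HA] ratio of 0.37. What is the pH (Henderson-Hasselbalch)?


pH = pKa + log10([A-]/[HA])
pH = 2.7 + log10(0.37)
pH = 2.2682

2.2682


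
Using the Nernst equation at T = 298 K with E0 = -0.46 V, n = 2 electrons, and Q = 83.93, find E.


E = E0 - (RT/nF) * ln(Q)
E = -0.46 - (8.314 * 298 / (2 * 96485)) * ln(83.93)
E = -0.5169 V

-0.5169 V


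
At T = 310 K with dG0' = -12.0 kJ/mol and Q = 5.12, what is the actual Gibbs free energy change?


dG = dG0' + RT * ln(Q) / 1000
dG = -12.0 + 8.314 * 310 * ln(5.12) / 1000
dG = -7.7908 kJ/mol

-7.7908 kJ/mol


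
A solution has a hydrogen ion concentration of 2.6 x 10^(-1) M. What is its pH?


pH = -log10([H+])
pH = -log10(2.6 x 10^(-1))
pH = 0.585

0.585


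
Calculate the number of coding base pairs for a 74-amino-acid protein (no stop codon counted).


Each amino acid = 1 codon = 3 bp
bp = 74 * 3 = 222 bp

222 bp


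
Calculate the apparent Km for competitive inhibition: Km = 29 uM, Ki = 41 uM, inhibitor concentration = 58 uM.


Km_app = Km * (1 + [I]/Ki)
Km_app = 29 * (1 + 58/41)
Km_app = 70.0244 uM

70.0244 uM


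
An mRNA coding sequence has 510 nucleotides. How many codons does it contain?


codons = nucleotides / 3
codons = 510 / 3 = 170

170


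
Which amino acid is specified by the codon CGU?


Standard genetic code lookup.
Codon CGU -> Arg

Arg


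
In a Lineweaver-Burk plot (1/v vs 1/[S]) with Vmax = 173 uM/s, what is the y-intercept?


y-intercept = 1/Vmax
= 1/173
= 0.0058 s/uM

0.0058 s/uM


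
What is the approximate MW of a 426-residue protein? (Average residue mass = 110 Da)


MW = n_residues * 110 Da
MW = 426 * 110
MW = 46860 Da

46860 Da


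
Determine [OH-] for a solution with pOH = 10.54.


[OH-] = 10^(-pOH)
[OH-] = 10^(-10.54)
[OH-] = 2.884e-11 M

2.884e-11 M


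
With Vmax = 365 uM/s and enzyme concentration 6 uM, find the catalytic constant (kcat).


kcat = Vmax / [E]t
kcat = 365 / 6
kcat = 60.8333 s^-1

60.8333 s^-1


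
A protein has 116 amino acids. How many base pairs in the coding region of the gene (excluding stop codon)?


Each amino acid = 1 codon = 3 bp
bp = 116 * 3 = 348 bp

348 bp


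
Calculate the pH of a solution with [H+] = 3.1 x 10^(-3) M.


pH = -log10([H+])
pH = -log10(3.1 x 10^(-3))
pH = 2.5086

2.5086


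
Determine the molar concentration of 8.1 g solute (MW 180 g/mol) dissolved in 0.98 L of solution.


C = (mass / MW) / volume
C = (8.1 / 180) / 0.98
C = 0.0459 M

0.0459 M


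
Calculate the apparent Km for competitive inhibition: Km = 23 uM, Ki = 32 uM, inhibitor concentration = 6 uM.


Km_app = Km * (1 + [I]/Ki)
Km_app = 23 * (1 + 6/32)
Km_app = 27.3125 uM

27.3125 uM


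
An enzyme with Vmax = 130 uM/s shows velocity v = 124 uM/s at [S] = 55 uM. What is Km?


Km = [S] * (Vmax - v) / v
Km = 55 * (130 - 124) / 124
Km = 2.6613 uM

2.6613 uM


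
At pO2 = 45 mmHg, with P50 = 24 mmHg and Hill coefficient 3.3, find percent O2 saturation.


Y = pO2^n / (P50^n + pO2^n)
Y = 45^3.3 / (24^3.3 + 45^3.3)
Y = 88.84%

88.84%


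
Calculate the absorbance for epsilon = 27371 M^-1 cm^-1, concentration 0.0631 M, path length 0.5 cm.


A = epsilon * c * l
A = 27371 * 0.0631 * 0.5
A = 863.5551

863.5551


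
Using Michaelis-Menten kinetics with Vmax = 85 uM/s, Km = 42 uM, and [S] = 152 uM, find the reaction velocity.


v = Vmax * [S] / (Km + [S])
v = 85 * 152 / (42 + 152)
v = 66.5979 uM/s

66.5979 uM/s


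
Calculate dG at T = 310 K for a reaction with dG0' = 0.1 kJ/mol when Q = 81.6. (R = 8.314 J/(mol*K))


dG = dG0' + RT * ln(Q) / 1000
dG = 0.1 + 8.314 * 310 * ln(81.6) / 1000
dG = 11.445 kJ/mol

11.445 kJ/mol


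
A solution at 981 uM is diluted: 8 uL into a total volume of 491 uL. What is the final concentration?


C2 = C1 * V1 / V2
C2 = 981 * 8 / 491
C2 = 15.9837 uM

15.9837 uM


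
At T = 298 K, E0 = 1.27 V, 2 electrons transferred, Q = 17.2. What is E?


E = E0 - (RT/nF) * ln(Q)
E = 1.27 - (8.314 * 298 / (2 * 96485)) * ln(17.2)
E = 1.2335 V

1.2335 V


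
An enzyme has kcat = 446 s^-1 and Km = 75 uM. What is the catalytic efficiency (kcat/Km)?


Catalytic efficiency = kcat / Km
= 446 / 75
= 5.9467 uM^-1*s^-1

5.9467 uM^-1*s^-1


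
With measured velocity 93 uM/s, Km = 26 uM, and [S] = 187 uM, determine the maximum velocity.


Vmax = v * (Km + [S]) / [S]
Vmax = 93 * (26 + 187) / 187
Vmax = 105.9305 uM/s

105.9305 uM/s


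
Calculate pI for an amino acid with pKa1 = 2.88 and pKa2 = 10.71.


pI = (pKa1 + pKa2) / 2
pI = (2.88 + 10.71) / 2
pI = 6.795

6.795


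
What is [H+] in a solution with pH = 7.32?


[H+] = 10^(-pH)
[H+] = 10^(-7.32)
[H+] = 4.786e-08 M

4.786e-08 M


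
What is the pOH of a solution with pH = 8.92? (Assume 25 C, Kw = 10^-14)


pOH = 14 - pH
pOH = 14 - 8.92
pOH = 5.08

5.08


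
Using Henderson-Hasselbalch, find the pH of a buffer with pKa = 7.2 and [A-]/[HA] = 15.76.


pH = pKa + log10([A-]/[HA])
pH = 7.2 + log10(15.76)
pH = 8.3976

8.3976


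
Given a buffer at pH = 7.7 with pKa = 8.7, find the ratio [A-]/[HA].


[A-]/[HA] = 10^(pH - pKa)
= 10^(7.7 - 8.7)
= 0.1

0.1


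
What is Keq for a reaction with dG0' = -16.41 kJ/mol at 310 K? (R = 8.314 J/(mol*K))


Keq = exp(-dG0 * 1000 / (R * T))
Keq = exp(-(-16.41) * 1000 / (8.314 * 310))
Keq = 582.3255

582.3255


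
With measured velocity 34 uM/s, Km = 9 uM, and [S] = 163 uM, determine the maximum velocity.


Vmax = v * (Km + [S]) / [S]
Vmax = 34 * (9 + 163) / 163
Vmax = 35.8773 uM/s

35.8773 uM/s


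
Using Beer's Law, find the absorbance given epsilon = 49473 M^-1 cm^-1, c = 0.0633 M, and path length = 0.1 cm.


A = epsilon * c * l
A = 49473 * 0.0633 * 0.1
A = 313.1641

313.1641


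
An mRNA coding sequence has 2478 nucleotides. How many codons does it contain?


codons = nucleotides / 3
codons = 2478 / 3 = 826

826


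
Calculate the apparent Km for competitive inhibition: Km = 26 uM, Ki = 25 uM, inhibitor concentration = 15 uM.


Km_app = Km * (1 + [I]/Ki)
Km_app = 26 * (1 + 15/25)
Km_app = 41.6 uM

41.6 uM


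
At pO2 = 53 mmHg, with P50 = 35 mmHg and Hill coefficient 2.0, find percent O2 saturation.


Y = pO2^n / (P50^n + pO2^n)
Y = 53^2.0 / (35^2.0 + 53^2.0)
Y = 69.63%

69.63%


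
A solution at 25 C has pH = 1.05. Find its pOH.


pOH = 14 - pH
pOH = 14 - 1.05
pOH = 12.95

12.95


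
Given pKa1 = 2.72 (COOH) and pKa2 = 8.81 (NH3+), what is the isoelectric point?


pI = (pKa1 + pKa2) / 2
pI = (2.72 + 8.81) / 2
pI = 5.765

5.765


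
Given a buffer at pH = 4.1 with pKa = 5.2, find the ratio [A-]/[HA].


[A-]/[HA] = 10^(pH - pKa)
= 10^(4.1 - 5.2)
= 0.0794

0.0794


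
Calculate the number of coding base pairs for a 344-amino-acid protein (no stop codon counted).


Each amino acid = 1 codon = 3 bp
bp = 344 * 3 = 1032 bp

1032 bp


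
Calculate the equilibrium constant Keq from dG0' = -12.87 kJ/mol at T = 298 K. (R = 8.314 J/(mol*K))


Keq = exp(-dG0 * 1000 / (R * T))
Keq = exp(-(-12.87) * 1000 / (8.314 * 298))
Keq = 180.2963

180.2963


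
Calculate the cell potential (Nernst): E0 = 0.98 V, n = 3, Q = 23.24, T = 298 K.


E = E0 - (RT/nF) * ln(Q)
E = 0.98 - (8.314 * 298 / (3 * 96485)) * ln(23.24)
E = 0.9531 V

0.9531 V


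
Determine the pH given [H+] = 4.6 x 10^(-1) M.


pH = -log10([H+])
pH = -log10(4.6 x 10^(-1))
pH = 0.3372

0.3372


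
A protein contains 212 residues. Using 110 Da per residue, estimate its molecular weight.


MW = n_residues * 110 Da
MW = 212 * 110
MW = 23320 Da

23320 Da


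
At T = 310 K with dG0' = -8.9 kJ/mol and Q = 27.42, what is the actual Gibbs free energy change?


dG = dG0' + RT * ln(Q) / 1000
dG = -8.9 + 8.314 * 310 * ln(27.42) / 1000
dG = -0.3657 kJ/mol

-0.3657 kJ/mol


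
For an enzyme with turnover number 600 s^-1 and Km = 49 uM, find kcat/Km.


Catalytic efficiency = kcat / Km
= 600 / 49
= 12.2449 uM^-1*s^-1

12.2449 uM^-1*s^-1


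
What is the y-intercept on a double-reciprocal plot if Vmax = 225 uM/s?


y-intercept = 1/Vmax
= 1/225
= 0.0044 s/uM

0.0044 s/uM


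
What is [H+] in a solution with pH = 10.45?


[H+] = 10^(-pH)
[H+] = 10^(-10.45)
[H+] = 3.548e-11 M

3.548e-11 M


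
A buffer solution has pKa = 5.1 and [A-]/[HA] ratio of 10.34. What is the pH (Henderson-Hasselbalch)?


pH = pKa + log10([A-]/[HA])
pH = 5.1 + log10(10.34)
pH = 6.1145

6.1145


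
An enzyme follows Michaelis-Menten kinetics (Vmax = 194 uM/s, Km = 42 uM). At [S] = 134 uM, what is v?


v = Vmax * [S] / (Km + [S])
v = 194 * 134 / (42 + 134)
v = 147.7045 uM/s

147.7045 uM/s


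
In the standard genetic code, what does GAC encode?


Standard genetic code lookup.
Codon GAC -> Asp

Asp


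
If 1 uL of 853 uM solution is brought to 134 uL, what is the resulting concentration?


C2 = C1 * V1 / V2
C2 = 853 * 1 / 134
C2 = 6.3657 uM

6.3657 uM


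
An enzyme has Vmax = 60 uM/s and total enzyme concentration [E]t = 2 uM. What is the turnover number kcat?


kcat = Vmax / [E]t
kcat = 60 / 2
kcat = 30.0 s^-1

30.0 s^-1


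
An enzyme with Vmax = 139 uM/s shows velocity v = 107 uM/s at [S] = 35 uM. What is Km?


Km = [S] * (Vmax - v) / v
Km = 35 * (139 - 107) / 107
Km = 10.4673 uM

10.4673 uM


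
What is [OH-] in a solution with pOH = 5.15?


[OH-] = 10^(-pOH)
[OH-] = 10^(-5.15)
[OH-] = 7.079e-06 M

7.079e-06 M


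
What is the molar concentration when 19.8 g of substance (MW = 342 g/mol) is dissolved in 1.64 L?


C = (mass / MW) / volume
C = (19.8 / 342) / 1.64
C = 0.0353 M

0.0353 M


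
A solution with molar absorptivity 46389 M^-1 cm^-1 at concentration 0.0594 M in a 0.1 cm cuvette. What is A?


A = epsilon * c * l
A = 46389 * 0.0594 * 0.1
A = 275.5507

275.5507


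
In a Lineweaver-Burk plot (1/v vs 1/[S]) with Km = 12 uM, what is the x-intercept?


x-intercept = -1/Km
= -1/12
= -0.0833 1/uM

-0.0833 1/uM


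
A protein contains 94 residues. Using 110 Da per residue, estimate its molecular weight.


MW = n_residues * 110 Da
MW = 94 * 110
MW = 10340 Da

10340 Da


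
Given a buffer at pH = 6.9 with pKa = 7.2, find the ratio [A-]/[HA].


[A-]/[HA] = 10^(pH - pKa)
= 10^(6.9 - 7.2)
= 0.5012

0.5012


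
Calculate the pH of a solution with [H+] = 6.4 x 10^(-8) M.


pH = -log10([H+])
pH = -log10(6.4 x 10^(-8))
pH = 7.1938

7.1938


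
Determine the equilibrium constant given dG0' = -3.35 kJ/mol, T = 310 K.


Keq = exp(-dG0 * 1000 / (R * T))
Keq = exp(-(-3.35) * 1000 / (8.314 * 310))
Keq = 3.6685

3.6685


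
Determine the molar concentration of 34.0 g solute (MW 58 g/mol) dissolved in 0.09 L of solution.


C = (mass / MW) / volume
C = (34.0 / 58) / 0.09
C = 6.5134 M

6.5134 M


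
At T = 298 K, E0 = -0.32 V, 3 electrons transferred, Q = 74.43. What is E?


E = E0 - (RT/nF) * ln(Q)
E = -0.32 - (8.314 * 298 / (3 * 96485)) * ln(74.43)
E = -0.3569 V

-0.3569 V


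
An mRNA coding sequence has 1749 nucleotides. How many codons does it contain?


codons = nucleotides / 3
codons = 1749 / 3 = 583

583


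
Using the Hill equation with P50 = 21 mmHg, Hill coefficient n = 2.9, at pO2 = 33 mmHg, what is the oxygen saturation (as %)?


Y = pO2^n / (P50^n + pO2^n)
Y = 33^2.9 / (21^2.9 + 33^2.9)
Y = 78.76%

78.76%


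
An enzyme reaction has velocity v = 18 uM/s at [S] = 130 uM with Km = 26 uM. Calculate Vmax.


Vmax = v * (Km + [S]) / [S]
Vmax = 18 * (26 + 130) / 130
Vmax = 21.6 uM/s

21.6 uM/s


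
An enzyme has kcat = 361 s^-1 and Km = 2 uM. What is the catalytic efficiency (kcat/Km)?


Catalytic efficiency = kcat / Km
= 361 / 2
= 180.5 uM^-1*s^-1

180.5 uM^-1*s^-1


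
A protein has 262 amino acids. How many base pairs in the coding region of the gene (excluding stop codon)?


Each amino acid = 1 codon = 3 bp
bp = 262 * 3 = 786 bp

786 bp


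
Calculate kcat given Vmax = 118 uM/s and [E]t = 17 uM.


kcat = Vmax / [E]t
kcat = 118 / 17
kcat = 6.9412 s^-1

6.9412 s^-1


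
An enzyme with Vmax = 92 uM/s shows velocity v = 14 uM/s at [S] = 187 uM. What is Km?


Km = [S] * (Vmax - v) / v
Km = 187 * (92 - 14) / 14
Km = 1041.8571 uM

1041.8571 uM


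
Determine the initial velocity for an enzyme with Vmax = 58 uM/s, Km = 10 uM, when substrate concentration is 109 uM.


v = Vmax * [S] / (Km + [S])
v = 58 * 109 / (10 + 109)
v = 53.1261 uM/s

53.1261 uM/s


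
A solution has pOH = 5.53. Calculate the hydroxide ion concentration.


[OH-] = 10^(-pOH)
[OH-] = 10^(-5.53)
[OH-] = 2.951e-06 M

2.951e-06 M


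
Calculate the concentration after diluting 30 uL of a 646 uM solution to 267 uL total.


C2 = C1 * V1 / V2
C2 = 646 * 30 / 267
C2 = 72.5843 uM

72.5843 uM


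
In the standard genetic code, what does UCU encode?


Standard genetic code lookup.
Codon UCU -> Ser

Ser


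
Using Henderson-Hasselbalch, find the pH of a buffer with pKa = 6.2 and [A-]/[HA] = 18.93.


pH = pKa + log10([A-]/[HA])
pH = 6.2 + log10(18.93)
pH = 7.4772

7.4772


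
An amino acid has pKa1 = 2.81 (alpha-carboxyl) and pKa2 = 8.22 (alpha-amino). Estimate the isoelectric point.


pI = (pKa1 + pKa2) / 2
pI = (2.81 + 8.22) / 2
pI = 5.515

5.515


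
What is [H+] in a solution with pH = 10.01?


[H+] = 10^(-pH)
[H+] = 10^(-10.01)
[H+] = 9.772e-11 M

9.772e-11 M


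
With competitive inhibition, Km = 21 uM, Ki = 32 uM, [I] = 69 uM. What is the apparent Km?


Km_app = Km * (1 + [I]/Ki)
Km_app = 21 * (1 + 69/32)
Km_app = 66.2812 uM

66.2812 uM


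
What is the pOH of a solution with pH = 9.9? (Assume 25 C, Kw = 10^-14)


pOH = 14 - pH
pOH = 14 - 9.9
pOH = 4.1

4.1


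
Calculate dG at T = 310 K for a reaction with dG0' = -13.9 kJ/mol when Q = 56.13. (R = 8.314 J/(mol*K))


dG = dG0' + RT * ln(Q) / 1000
dG = -13.9 + 8.314 * 310 * ln(56.13) / 1000
dG = -3.5193 kJ/mol

-3.5193 kJ/mol


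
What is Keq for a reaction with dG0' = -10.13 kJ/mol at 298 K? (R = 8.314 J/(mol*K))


Keq = exp(-dG0 * 1000 / (R * T))
Keq = exp(-(-10.13) * 1000 / (8.314 * 298))
Keq = 59.6611

59.6611


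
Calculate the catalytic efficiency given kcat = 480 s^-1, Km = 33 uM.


Catalytic efficiency = kcat / Km
= 480 / 33
= 14.5455 uM^-1*s^-1

14.5455 uM^-1*s^-1


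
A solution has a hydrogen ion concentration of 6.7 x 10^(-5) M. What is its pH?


pH = -log10([H+])
pH = -log10(6.7 x 10^(-5))
pH = 4.1739

4.1739


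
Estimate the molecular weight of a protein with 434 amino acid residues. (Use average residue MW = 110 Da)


MW = n_residues * 110 Da
MW = 434 * 110
MW = 47740 Da

47740 Da


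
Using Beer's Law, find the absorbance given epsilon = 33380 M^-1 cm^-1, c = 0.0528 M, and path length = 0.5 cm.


A = epsilon * c * l
A = 33380 * 0.0528 * 0.5
A = 881.232

881.232


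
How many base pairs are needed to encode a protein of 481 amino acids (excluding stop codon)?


Each amino acid = 1 codon = 3 bp
bp = 481 * 3 = 1443 bp

1443 bp


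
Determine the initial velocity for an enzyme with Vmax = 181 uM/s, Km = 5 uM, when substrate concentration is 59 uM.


v = Vmax * [S] / (Km + [S])
v = 181 * 59 / (5 + 59)
v = 166.8594 uM/s

166.8594 uM/s


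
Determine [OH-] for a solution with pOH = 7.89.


[OH-] = 10^(-pOH)
[OH-] = 10^(-7.89)
[OH-] = 1.288e-08 M

1.288e-08 M


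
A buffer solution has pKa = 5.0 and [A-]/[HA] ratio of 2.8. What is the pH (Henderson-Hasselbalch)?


pH = pKa + log10([A-]/[HA])
pH = 5.0 + log10(2.8)
pH = 5.4472

5.4472


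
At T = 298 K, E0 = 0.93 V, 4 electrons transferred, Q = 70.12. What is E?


E = E0 - (RT/nF) * ln(Q)
E = 0.93 - (8.314 * 298 / (4 * 96485)) * ln(70.12)
E = 0.9027 V

0.9027 V


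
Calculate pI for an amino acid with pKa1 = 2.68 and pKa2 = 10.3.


pI = (pKa1 + pKa2) / 2
pI = (2.68 + 10.3) / 2
pI = 6.49

6.49


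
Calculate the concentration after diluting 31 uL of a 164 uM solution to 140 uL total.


C2 = C1 * V1 / V2
C2 = 164 * 31 / 140
C2 = 36.3143 uM

36.3143 uM


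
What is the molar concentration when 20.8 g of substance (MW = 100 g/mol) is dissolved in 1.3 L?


C = (mass / MW) / volume
C = (20.8 / 100) / 1.3
C = 0.16 M

0.16 M


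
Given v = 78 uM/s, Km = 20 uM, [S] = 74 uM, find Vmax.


Vmax = v * (Km + [S]) / [S]
Vmax = 78 * (20 + 74) / 74
Vmax = 99.0811 uM/s

99.0811 uM/s


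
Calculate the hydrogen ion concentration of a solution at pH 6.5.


[H+] = 10^(-pH)
[H+] = 10^(-6.5)
[H+] = 3.162e-07 M

3.162e-07 M


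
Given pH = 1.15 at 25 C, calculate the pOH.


pOH = 14 - pH
pOH = 14 - 1.15
pOH = 12.85

12.85


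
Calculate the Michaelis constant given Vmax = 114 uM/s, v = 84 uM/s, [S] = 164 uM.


Km = [S] * (Vmax - v) / v
Km = 164 * (114 - 84) / 84
Km = 58.5714 uM

58.5714 uM


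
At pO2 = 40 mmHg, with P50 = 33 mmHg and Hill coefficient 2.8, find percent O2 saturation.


Y = pO2^n / (P50^n + pO2^n)
Y = 40^2.8 / (33^2.8 + 40^2.8)
Y = 63.15%

63.15%


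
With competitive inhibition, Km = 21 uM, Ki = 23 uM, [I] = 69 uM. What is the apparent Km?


Km_app = Km * (1 + [I]/Ki)
Km_app = 21 * (1 + 69/23)
Km_app = 84.0 uM

84.0 uM


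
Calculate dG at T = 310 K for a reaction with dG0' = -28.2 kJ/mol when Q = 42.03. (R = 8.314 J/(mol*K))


dG = dG0' + RT * ln(Q) / 1000
dG = -28.2 + 8.314 * 310 * ln(42.03) / 1000
dG = -18.5649 kJ/mol

-18.5649 kJ/mol


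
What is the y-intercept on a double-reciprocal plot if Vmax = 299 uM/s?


y-intercept = 1/Vmax
= 1/299
= 0.0033 s/uM

0.0033 s/uM


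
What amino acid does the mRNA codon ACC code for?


Standard genetic code lookup.
Codon ACC -> Thr

Thr
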